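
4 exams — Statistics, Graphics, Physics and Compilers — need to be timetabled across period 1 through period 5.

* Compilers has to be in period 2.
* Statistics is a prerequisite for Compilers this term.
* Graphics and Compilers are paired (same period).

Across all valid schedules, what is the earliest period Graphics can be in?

period 2

Graphics must be in the same period as Compilers, which can't be before period 2, so Graphics is at least period 2; Graphics must be in the same period as Compilers, which can't be after period 2, so Graphics is at most period 2.
Graphics at period 2 is achievable: Statistics in period 1, Physics in period 1, Compilers in period 2, Graphics in period 2.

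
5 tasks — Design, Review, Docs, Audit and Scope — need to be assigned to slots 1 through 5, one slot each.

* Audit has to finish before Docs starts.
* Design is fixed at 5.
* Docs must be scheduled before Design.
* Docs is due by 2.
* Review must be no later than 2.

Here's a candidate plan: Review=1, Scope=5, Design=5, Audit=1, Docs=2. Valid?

Design is fixed at 5 — holds.
Docs is due by 2 — holds.
Audit has to finish before Docs starts — holds.
Review must be no later than 2 — holds.
Docs must be scheduled before Design — holds.

Valid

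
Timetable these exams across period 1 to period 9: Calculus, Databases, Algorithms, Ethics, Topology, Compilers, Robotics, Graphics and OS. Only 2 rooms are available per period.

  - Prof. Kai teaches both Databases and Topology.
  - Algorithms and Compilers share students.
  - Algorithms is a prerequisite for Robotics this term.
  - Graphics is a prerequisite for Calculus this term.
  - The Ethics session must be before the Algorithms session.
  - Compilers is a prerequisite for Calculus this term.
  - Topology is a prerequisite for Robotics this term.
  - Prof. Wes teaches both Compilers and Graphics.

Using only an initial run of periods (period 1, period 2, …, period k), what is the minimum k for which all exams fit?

The precedence chain requires at least 3 distinct periods.
With at most 2 per period and 9 exams, at least 5 periods are needed.
5 works (last occupied period: period 5): for example Calculus in period 3; Ethics in period 1; Algorithms in period 2; Databases in period 4; Compilers in period 1; Graphics in period 2; Robotics in period 4; OS in period 5; Topology in period 3.

5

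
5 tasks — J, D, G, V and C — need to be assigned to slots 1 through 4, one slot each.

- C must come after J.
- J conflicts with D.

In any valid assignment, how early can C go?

Precedence pushes C to at least 2.
C at 2 is achievable: C=2, G=1, J=1, V=1, D=2.

2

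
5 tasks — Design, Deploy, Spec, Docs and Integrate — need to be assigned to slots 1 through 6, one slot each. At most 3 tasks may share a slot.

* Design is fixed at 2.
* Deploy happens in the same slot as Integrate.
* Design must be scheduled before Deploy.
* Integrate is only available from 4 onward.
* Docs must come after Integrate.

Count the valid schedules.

Splitting on Deploy: it can be 4 (12), 5 (6). Listing each branch's schedules as (Design, Spec, Docs, Integrate):
Deploy=4: (2,1,5,4) (2,1,6,4) (2,2,5,4) (2,2,6,4) (2,3,5,4) (2,3,6,4) (2,4,5,4) (2,4,6,4) (2,5,5,4) (2,5,6,4) (2,6,5,4) (2,6,6,4) — 12.
Deploy=5: (2,1,6,5) (2,2,6,5) (2,3,6,5) (2,4,6,5) (2,5,6,5) (2,6,6,5) — 6.
Summing: 12 + 6 = 18.

18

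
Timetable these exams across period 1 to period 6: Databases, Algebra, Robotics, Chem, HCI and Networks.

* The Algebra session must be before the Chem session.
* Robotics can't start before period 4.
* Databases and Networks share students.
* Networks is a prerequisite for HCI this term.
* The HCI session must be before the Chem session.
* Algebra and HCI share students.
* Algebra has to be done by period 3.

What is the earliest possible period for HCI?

period 2

Precedence pushes HCI to at least period 2; downstream work caps HCI at period 5.
HCI at period 2 is achievable: Chem=period 3; Algebra=period 1; Robotics=period 4; HCI=period 2; Networks=period 1; Databases=period 2.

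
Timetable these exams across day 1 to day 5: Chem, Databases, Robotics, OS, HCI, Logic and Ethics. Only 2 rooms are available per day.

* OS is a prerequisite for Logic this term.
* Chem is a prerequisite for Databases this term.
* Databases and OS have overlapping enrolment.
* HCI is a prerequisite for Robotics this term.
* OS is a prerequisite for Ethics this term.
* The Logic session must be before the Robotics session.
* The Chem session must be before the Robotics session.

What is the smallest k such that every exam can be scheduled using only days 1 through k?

4

The precedence chain requires at least 3 distinct days.
With at most 2 per day and 7 exams, at least 4 days are needed.
4 works (last occupied day: day 4): for example OS -> day 1, Ethics -> day 4, Robotics -> day 3, HCI -> day 2, Chem -> day 1, Logic -> day 2, Databases -> day 3.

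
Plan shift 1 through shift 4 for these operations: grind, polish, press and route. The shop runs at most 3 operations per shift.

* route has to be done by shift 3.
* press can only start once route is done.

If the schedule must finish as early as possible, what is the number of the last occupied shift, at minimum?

shift 2

The precedence chain requires at least 2 distinct shifts.
With at most 3 per shift and 4 operations, at least 2 shifts are needed.
2 works (last occupied shift: shift 2): for example polish in shift 1; grind in shift 1; route in shift 1; press in shift 2.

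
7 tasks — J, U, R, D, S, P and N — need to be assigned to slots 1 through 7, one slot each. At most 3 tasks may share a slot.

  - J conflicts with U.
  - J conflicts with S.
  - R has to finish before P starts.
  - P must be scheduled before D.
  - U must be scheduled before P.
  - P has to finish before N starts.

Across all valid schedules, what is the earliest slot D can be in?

Precedence pushes D to at least 3.
D at 3 is achievable: N in 3; U in 1; R in 1; D in 3; S in 1; J in 2; P in 2.

3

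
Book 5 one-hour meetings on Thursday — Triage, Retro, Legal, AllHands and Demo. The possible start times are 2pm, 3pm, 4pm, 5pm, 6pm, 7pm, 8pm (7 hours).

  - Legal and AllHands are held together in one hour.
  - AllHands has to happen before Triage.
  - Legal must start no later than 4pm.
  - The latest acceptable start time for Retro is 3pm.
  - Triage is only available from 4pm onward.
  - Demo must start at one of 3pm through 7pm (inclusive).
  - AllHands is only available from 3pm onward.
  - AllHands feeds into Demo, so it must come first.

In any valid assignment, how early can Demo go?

Demo is available from 3pm; precedence pushes Demo to at least 4pm; Demo's own window allows nothing later than 7pm.
Demo at 4pm is achievable: Legal in 3pm, AllHands in 3pm, Triage in 4pm, Demo in 4pm, Retro in 2pm.

4pm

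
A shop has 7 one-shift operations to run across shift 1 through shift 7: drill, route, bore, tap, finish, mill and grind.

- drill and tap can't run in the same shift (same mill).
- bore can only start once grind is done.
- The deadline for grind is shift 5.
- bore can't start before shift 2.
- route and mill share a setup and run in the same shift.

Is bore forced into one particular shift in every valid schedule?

bore can be shift 2 (e.g. mill in shift 1, drill in shift 1, bore in shift 2, tap in shift 2, route in shift 1, grind in shift 1, finish in shift 1) or shift 3 (e.g. grind=shift 1, route=shift 1, bore=shift 3, finish=shift 1, drill=shift 1, tap=shift 2, mill=shift 1).

No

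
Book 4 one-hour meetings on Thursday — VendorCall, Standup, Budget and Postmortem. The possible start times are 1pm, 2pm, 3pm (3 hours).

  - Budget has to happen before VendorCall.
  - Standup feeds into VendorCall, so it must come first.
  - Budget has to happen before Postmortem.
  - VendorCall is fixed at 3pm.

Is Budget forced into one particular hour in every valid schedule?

Budget can be 1pm (e.g. Standup in 1pm; Budget in 1pm; Postmortem in 2pm; VendorCall in 3pm) or 2pm (e.g. Postmortem=3pm, Budget=2pm, VendorCall=3pm, Standup=1pm).

No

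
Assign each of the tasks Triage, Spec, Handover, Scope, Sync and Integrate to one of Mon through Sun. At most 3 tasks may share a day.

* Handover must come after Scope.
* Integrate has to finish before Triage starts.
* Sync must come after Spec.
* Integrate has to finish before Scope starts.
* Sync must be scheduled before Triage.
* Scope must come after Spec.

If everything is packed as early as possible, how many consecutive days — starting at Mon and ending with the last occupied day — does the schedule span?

The precedence chain requires at least 3 distinct days.
With at most 3 per day and 6 tasks, at least 2 days are needed.
3 works (last occupied day: Wed): for example Handover -> Wed, Triage -> Wed, Integrate -> Mon, Sync -> Tue, Scope -> Tue, Spec -> Mon.

3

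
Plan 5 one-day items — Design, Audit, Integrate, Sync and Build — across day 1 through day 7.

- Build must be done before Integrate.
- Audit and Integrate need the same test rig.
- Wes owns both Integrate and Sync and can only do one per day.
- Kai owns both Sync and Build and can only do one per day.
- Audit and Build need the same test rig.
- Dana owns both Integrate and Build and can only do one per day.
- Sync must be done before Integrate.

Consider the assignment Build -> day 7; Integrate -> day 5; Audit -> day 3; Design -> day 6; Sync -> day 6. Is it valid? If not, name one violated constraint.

Kai owns both Sync and Build and can only do one per day — holds.
Build must be done before Integrate — violated.
Sync must be done before Integrate — violated.
Dana owns both Integrate and Build and can only do one per day — holds.
Audit and Integrate need the same test rig — holds.
Wes owns both Integrate and Sync and can only do one per day — holds.
Audit and Build need the same test rig — holds.

Invalid. Build must be done before Integrate.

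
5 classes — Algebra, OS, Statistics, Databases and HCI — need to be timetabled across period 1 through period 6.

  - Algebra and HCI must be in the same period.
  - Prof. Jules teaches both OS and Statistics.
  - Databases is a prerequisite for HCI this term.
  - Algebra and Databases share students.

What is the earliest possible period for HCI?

Precedence pushes HCI to at least period 2.
HCI at period 2 is achievable: Databases -> period 1, HCI -> period 2, Statistics -> period 2, OS -> period 1, Algebra -> period 2.

period 2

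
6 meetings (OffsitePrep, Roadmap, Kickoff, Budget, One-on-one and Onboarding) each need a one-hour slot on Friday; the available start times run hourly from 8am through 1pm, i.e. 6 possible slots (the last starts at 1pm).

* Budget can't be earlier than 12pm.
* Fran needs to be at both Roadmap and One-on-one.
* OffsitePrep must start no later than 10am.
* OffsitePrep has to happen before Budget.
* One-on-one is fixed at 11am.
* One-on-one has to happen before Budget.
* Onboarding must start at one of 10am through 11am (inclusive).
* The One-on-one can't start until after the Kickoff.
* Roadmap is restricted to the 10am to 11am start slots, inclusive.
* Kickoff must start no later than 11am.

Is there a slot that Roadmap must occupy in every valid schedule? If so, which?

Roadmap's window is 10am–11am.
One-on-one is fixed at 11am, and Roadmap can't share a slot with One-on-one.
So Roadmap must be 10am.

10am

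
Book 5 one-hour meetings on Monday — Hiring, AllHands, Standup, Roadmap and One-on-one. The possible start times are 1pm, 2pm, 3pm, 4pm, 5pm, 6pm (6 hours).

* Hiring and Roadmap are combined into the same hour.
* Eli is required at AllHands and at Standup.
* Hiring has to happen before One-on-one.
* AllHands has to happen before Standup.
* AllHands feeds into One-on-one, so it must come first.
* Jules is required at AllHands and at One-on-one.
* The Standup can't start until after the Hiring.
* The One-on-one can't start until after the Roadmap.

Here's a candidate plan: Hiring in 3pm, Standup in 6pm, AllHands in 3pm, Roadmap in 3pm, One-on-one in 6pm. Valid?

Eli is required at AllHands and at Standup — holds.
AllHands has to happen before Standup — holds.
The One-on-one can't start until after the Roadmap — holds.
The Standup can't start until after the Hiring — holds.
Jules is required at AllHands and at One-on-one — holds.
AllHands feeds into One-on-one, so it must come first — holds.
Hiring has to happen before One-on-one — holds.
Hiring and Roadmap are combined into the same hour — holds.

Valid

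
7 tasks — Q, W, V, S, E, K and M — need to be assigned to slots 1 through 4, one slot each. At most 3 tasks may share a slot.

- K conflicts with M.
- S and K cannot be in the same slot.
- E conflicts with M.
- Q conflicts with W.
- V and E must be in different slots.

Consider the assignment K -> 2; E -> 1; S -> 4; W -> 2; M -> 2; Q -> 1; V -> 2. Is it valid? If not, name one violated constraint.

Invalid. K conflicts with M.

K conflicts with M — violated.
E conflicts with M — holds.
V and E must be in different slots — holds.
Q conflicts with W — holds.
At most 3 tasks may share a slot — violated.
S and K cannot be in the same slot — holds.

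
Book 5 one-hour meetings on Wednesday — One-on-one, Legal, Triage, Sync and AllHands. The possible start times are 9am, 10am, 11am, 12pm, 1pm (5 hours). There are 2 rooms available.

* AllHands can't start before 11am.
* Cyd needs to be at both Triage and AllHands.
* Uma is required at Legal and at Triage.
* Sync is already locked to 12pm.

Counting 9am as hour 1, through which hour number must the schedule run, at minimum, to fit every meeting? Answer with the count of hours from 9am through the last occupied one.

With at most 2 per hour and 5 meetings, at least 3 hours are needed.
Sync can't be placed before 12pm — that is hour 4 counting from 9am — so the schedule must run through at least 4 hours.
4 works (last occupied hour: 12pm): for example Legal -> 9am; One-on-one -> 9am; AllHands -> 11am; Triage -> 10am; Sync -> 12pm.

4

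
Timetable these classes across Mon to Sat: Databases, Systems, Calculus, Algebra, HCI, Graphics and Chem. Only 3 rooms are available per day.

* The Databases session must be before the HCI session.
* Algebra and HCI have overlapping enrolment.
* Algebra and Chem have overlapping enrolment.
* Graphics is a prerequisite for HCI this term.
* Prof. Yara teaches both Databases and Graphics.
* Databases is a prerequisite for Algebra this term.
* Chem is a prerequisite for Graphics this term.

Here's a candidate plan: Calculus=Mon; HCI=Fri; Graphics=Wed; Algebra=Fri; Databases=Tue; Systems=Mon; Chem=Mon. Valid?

Only 3 rooms are available per day — holds.
Databases is a prerequisite for Algebra this term — holds.
Graphics is a prerequisite for HCI this term — holds.
Algebra and HCI have overlapping enrolment — violated.
Algebra and Chem have overlapping enrolment — holds.
Prof. Yara teaches both Databases and Graphics — holds.
Chem is a prerequisite for Graphics this term — holds.
The Databases session must be before the HCI session — holds.

No. Algebra and HCI have overlapping enrolment is not satisfied.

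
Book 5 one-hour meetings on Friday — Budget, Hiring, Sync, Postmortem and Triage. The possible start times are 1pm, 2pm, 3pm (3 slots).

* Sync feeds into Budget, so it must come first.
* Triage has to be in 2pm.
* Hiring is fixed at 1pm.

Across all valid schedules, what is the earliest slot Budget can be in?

2pm

Precedence pushes Budget to at least 2pm.
Budget at 2pm is achievable: Sync -> 1pm; Hiring -> 1pm; Triage -> 2pm; Budget -> 2pm; Postmortem -> 1pm.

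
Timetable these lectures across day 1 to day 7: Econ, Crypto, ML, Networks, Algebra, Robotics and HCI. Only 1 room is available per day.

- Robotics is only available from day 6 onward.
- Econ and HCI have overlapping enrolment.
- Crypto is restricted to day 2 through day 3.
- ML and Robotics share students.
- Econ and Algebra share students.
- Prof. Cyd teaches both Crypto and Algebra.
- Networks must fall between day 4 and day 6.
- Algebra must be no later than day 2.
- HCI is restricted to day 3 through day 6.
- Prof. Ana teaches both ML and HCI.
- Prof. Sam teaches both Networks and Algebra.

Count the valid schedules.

58

Splitting on Crypto: it can be day 2 (26), day 3 (32). Listing each branch's schedules as (Econ, ML, Networks, Algebra, Robotics, HCI) by day number:
Crypto=day 2: (3,4,5,1,7,6) (3,4,6,1,7,5) (3,5,4,1,7,6) (3,5,6,1,7,4) (3,6,4,1,7,5) (3,6,5,1,7,4) (3,7,4,1,6,5) (3,7,5,1,6,4) (4,3,5,1,7,6) (4,3,6,1,7,5) (4,5,6,1,7,3) (4,6,5,1,7,3) (4,7,5,1,6,3) (5,3,4,1,7,6) (5,3,6,1,7,4) (5,4,6,1,7,3) (5,6,4,1,7,3) (5,7,4,1,6,3) (6,3,4,1,7,5) (6,3,5,1,7,4) (6,4,5,1,7,3) (6,5,4,1,7,3) (7,3,4,1,6,5) (7,3,5,1,6,4) (7,4,5,1,6,3) (7,5,4,1,6,3) — 26.
Crypto=day 3: (1,4,5,2,7,6) (1,4,6,2,7,5) (1,5,4,2,7,6) (1,5,6,2,7,4) (1,6,4,2,7,5) (1,6,5,2,7,4) (1,7,4,2,6,5) (1,7,5,2,6,4) (2,4,5,1,7,6) (2,4,6,1,7,5) (2,5,4,1,7,6) (2,5,6,1,7,4) (2,6,4,1,7,5) (2,6,5,1,7,4) (2,7,4,1,6,5) (2,7,5,1,6,4) (4,1,5,2,7,6) (4,1,6,2,7,5) (4,2,5,1,7,6) (4,2,6,1,7,5) (5,1,4,2,7,6) (5,1,6,2,7,4) (5,2,4,1,7,6) (5,2,6,1,7,4) (6,1,4,2,7,5) (6,1,5,2,7,4) (6,2,4,1,7,5) (6,2,5,1,7,4) (7,1,4,2,6,5) (7,1,5,2,6,4) (7,2,4,1,6,5) (7,2,5,1,6,4) — 32.
Summing: 26 + 32 = 58.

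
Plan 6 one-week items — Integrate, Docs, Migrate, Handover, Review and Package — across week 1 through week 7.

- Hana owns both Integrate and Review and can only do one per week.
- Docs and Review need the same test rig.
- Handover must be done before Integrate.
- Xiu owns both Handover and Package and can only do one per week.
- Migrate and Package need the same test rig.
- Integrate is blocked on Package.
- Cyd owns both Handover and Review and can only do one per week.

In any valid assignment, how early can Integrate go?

Precedence pushes Integrate to at least week 2.
Integrate at week 3 is achievable: Migrate -> week 1; Handover -> week 1; Integrate -> week 3; Package -> week 2; Docs -> week 1; Review -> week 2.
Nothing earlier works — the conflict constraints rule out every week before week 3.

week 3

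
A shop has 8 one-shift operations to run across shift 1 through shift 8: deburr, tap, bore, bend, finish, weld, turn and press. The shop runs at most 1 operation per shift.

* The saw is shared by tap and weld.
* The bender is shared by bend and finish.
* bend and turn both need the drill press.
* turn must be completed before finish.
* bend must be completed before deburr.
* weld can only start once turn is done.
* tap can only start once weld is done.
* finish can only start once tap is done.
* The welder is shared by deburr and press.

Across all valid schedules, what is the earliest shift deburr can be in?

Precedence pushes deburr to at least shift 2.
deburr at shift 2 is achievable: bore in shift 7; deburr in shift 2; tap in shift 5; press in shift 8; finish in shift 6; weld in shift 4; turn in shift 3; bend in shift 1.

shift 2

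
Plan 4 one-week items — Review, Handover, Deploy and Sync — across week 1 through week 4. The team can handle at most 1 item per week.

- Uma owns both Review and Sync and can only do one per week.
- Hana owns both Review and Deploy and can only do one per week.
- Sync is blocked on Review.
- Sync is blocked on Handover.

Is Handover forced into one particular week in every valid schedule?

Handover can be week 1 (e.g. Sync -> week 3, Handover -> week 1, Deploy -> week 4, Review -> week 2) or week 2 (e.g. Deploy -> week 4; Handover -> week 2; Sync -> week 3; Review -> week 1).

No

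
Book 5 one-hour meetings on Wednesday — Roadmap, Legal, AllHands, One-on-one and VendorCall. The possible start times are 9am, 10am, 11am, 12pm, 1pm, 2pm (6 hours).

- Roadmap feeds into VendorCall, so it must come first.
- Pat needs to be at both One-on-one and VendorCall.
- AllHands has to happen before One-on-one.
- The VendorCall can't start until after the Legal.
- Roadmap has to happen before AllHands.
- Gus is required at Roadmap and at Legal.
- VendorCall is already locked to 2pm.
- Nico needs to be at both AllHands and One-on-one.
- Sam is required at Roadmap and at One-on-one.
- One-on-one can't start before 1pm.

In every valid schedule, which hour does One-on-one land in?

1pm

One-on-one's window is 1pm–2pm.
VendorCall is fixed at 2pm, and One-on-one can't share a hour with VendorCall.
So One-on-one must be 1pm.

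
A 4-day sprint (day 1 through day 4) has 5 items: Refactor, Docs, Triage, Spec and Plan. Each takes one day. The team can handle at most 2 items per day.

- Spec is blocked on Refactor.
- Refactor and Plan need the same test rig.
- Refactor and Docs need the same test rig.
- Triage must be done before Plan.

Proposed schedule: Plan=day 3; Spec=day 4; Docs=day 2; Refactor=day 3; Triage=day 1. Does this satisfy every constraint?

Triage must be done before Plan — holds.
The team can handle at most 2 items per day — holds.
Refactor and Docs need the same test rig — holds.
Spec is blocked on Refactor — holds.
Refactor and Plan need the same test rig — violated.

No — it violates: Refactor and Plan need the same test rig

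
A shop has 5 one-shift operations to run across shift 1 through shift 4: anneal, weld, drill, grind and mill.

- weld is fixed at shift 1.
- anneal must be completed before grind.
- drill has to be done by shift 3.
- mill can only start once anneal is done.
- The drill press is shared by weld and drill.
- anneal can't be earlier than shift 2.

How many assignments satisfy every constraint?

Splitting on anneal: it can be shift 2 (8), shift 3 (2). Listing each branch's schedules as (weld, drill, grind, mill) by shift number:
anneal=shift 2: (1,2,3,3) (1,2,3,4) (1,2,4,3) (1,2,4,4) (1,3,3,3) (1,3,3,4) (1,3,4,3) (1,3,4,4) — 8.
anneal=shift 3: (1,2,4,4) (1,3,4,4) — 2.
Summing: 8 + 2 = 10.

10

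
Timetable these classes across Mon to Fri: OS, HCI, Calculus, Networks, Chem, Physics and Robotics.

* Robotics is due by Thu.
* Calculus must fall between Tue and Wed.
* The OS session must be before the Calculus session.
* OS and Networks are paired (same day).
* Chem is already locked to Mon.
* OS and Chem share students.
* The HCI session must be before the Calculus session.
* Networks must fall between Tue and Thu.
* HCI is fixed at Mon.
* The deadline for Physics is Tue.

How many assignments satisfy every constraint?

8

Splitting on Physics: it can be Mon (4), Tue (4). Listing each branch's schedules as (OS, HCI, Calculus, Networks, Chem, Robotics):
Physics=Mon: (Tue,Mon,Wed,Tue,Mon,Mon) (Tue,Mon,Wed,Tue,Mon,Tue) (Tue,Mon,Wed,Tue,Mon,Wed) (Tue,Mon,Wed,Tue,Mon,Thu) — 4.
Physics=Tue: (Tue,Mon,Wed,Tue,Mon,Mon) (Tue,Mon,Wed,Tue,Mon,Tue) (Tue,Mon,Wed,Tue,Mon,Wed) (Tue,Mon,Wed,Tue,Mon,Thu) — 4.
Summing: 4 + 4 = 8.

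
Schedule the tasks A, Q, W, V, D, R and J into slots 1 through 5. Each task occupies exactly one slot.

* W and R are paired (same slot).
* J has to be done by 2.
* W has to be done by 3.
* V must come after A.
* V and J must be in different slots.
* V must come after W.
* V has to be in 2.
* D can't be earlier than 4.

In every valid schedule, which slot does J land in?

1

J's window is 1–2.
V is fixed at 2, and J can't share a slot with V.
So J must be 1.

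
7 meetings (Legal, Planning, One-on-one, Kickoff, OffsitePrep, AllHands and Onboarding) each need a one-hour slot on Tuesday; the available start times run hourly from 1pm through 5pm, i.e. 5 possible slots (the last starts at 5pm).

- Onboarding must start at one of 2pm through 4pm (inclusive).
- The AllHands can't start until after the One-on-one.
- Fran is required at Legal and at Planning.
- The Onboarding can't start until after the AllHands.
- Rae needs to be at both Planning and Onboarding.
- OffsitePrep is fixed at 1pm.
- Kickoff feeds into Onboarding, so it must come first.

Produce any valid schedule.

Legal in 1pm, Planning in 2pm, Kickoff in 1pm, One-on-one in 1pm, OffsitePrep in 1pm, AllHands in 2pm, Onboarding in 3pm

Checking: Kickoff(1pm) before Onboarding(3pm); AllHands(2pm) before Onboarding(3pm); One-on-one(1pm) before AllHands(2pm); Legal(1pm) != Planning(2pm); Planning(2pm) != Onboarding(3pm); Onboarding=3pm in [2pm,4pm]; OffsitePrep=1pm in [1pm,1pm].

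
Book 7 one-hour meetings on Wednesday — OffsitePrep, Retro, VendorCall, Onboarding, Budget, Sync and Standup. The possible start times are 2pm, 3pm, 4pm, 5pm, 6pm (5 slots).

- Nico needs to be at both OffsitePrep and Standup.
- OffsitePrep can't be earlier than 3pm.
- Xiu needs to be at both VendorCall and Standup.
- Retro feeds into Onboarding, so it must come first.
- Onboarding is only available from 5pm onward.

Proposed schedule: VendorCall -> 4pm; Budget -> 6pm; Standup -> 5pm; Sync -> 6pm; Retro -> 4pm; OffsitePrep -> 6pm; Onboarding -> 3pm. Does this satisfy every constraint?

No — it violates: Onboarding is only available from 5pm onward

Retro feeds into Onboarding, so it must come first — violated.
Nico needs to be at both OffsitePrep and Standup — holds.
Xiu needs to be at both VendorCall and Standup — holds.
Onboarding is only available from 5pm onward — violated.
OffsitePrep can't be earlier than 3pm — holds.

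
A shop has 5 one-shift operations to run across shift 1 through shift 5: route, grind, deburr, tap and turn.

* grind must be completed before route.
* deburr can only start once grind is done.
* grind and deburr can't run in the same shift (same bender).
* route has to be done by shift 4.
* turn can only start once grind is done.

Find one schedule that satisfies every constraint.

turn in shift 2; tap in shift 1; route in shift 2; grind in shift 1; deburr in shift 2

Checking: grind(shift 1) before route(shift 2); grind(shift 1) before turn(shift 2); grind(shift 1) before deburr(shift 2); grind(shift 1) != deburr(shift 2); route=shift 2 in [shift 1,shift 4].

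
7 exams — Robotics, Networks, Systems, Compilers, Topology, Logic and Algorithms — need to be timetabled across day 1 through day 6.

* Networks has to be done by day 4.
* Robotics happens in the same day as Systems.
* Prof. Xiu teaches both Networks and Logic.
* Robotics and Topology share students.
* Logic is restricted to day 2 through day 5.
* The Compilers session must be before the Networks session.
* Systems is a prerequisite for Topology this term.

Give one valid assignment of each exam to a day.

Logic=day 3; Robotics=day 1; Networks=day 2; Topology=day 2; Compilers=day 1; Algorithms=day 1; Systems=day 1

Checking: Systems(day 1) before Topology(day 2); Compilers(day 1) before Networks(day 2); Robotics(day 1) != Topology(day 2); Networks(day 2) != Logic(day 3); Robotics = Systems = day 1; Logic=day 3 in [day 2,day 5]; Networks=day 2 in [day 1,day 4].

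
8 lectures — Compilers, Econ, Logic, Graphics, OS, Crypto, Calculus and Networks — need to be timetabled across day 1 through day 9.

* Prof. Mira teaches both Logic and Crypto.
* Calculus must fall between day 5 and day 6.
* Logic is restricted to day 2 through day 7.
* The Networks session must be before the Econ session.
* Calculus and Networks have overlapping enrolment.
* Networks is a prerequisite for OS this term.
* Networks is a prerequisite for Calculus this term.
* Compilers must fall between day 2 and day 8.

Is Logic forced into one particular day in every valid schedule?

No

Logic can be day 2 (e.g. Crypto=day 1, Networks=day 1, Graphics=day 1, OS=day 2, Econ=day 2, Calculus=day 5, Compilers=day 2, Logic=day 2) or day 3 (e.g. Econ in day 2, Crypto in day 1, Logic in day 3, Calculus in day 5, Graphics in day 1, OS in day 2, Compilers in day 2, Networks in day 1).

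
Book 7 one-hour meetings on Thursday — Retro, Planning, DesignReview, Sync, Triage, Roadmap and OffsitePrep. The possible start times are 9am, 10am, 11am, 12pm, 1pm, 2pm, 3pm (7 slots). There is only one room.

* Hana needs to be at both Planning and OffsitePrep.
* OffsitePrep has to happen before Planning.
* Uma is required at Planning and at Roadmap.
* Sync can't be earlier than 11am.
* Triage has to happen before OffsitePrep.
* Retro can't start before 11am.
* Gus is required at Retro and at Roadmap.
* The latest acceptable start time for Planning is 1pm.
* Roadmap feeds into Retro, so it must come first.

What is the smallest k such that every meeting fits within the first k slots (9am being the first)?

7

The precedence chain requires at least 3 distinct slots.
With at most 1 per slot and 7 meetings, at least 7 slots are needed.
7 works (last occupied slot: 3pm): for example Planning -> 1pm, Retro -> 11am, Roadmap -> 10am, Sync -> 2pm, DesignReview -> 3pm, OffsitePrep -> 12pm, Triage -> 9am.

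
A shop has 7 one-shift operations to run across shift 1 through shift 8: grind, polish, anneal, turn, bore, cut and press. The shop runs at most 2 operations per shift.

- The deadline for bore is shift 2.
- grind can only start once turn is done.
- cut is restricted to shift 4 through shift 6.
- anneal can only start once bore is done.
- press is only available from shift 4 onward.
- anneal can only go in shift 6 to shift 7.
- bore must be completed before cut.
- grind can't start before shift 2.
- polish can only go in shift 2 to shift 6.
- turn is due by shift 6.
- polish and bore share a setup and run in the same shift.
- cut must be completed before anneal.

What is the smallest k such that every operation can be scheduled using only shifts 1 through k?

The precedence chain requires at least 3 distinct shifts.
With at most 2 per shift and 7 operations, at least 4 shifts are needed.
anneal can't be placed before shift 6, so the schedule must run through at least shift 6.
6 works (last occupied shift: shift 6): for example press in shift 4, turn in shift 1, cut in shift 4, anneal in shift 6, polish in shift 2, grind in shift 3, bore in shift 2.

6 shifts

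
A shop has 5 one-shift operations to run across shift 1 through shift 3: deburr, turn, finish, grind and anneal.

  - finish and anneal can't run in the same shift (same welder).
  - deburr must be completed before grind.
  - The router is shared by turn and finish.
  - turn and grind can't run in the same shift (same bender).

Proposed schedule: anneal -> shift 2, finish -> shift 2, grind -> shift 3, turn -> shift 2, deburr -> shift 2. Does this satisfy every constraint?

The router is shared by turn and finish — violated.
finish and anneal can't run in the same shift (same welder) — violated.
turn and grind can't run in the same shift (same bender) — holds.
deburr must be completed before grind — holds.

Invalid. The router is shared by turn and finish.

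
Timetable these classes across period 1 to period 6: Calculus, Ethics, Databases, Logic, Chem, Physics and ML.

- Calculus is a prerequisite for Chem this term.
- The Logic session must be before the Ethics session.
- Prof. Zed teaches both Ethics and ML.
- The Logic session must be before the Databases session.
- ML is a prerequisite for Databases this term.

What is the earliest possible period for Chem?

Precedence pushes Chem to at least period 2.
Chem at period 2 is achievable: Ethics -> period 2; Physics -> period 1; Databases -> period 2; Chem -> period 2; ML -> period 1; Calculus -> period 1; Logic -> period 1.

period 2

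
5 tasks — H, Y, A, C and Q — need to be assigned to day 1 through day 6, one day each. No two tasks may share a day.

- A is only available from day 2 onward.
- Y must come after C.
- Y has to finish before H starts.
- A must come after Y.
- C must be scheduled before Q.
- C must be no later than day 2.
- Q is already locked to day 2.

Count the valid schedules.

8

Splitting on H: it can be day 4 (2), day 5 (3), day 6 (3). Listing each branch's schedules as (Y, A, C, Q) by day number:
H=day 4: (3,5,1,2) (3,6,1,2) — 2.
H=day 5: (3,4,1,2) (3,6,1,2) (4,6,1,2) — 3.
H=day 6: (3,4,1,2) (3,5,1,2) (4,5,1,2) — 3.
Summing: 2 + 3 + 3 = 8.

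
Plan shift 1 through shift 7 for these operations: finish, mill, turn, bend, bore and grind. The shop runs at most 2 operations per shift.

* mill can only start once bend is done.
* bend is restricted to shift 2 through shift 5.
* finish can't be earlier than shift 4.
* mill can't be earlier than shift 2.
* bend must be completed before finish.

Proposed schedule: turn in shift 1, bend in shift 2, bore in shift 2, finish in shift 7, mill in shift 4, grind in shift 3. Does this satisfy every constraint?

finish can't be earlier than shift 4 — holds.
mill can't be earlier than shift 2 — holds.
mill can only start once bend is done — holds.
The shop runs at most 2 operations per shift — holds.
bend is restricted to shift 2 through shift 5 — holds.
bend must be completed before finish — holds.

Yes, all constraints hold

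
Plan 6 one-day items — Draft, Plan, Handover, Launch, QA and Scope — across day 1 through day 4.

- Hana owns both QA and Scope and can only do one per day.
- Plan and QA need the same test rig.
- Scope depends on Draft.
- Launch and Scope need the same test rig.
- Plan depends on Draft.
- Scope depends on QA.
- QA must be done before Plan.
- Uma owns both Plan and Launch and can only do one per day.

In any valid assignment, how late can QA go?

day 3

Downstream work caps QA at day 3.
QA at day 3 is achievable: Handover in day 1, Draft in day 1, Launch in day 1, QA in day 3, Scope in day 4, Plan in day 4.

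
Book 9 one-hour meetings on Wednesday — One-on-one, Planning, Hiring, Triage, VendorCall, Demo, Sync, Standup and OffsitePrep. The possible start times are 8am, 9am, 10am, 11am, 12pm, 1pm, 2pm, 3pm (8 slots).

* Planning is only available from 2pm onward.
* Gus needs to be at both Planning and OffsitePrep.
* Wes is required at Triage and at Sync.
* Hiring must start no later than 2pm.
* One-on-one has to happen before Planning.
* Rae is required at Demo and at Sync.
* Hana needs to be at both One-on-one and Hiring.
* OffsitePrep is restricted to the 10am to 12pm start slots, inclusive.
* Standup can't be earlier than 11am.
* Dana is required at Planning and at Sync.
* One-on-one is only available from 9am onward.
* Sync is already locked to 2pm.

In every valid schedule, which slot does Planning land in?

Planning's window is 2pm–3pm.
Sync is fixed at 2pm, and Planning can't share a slot with Sync.
So Planning must be 3pm.

3pm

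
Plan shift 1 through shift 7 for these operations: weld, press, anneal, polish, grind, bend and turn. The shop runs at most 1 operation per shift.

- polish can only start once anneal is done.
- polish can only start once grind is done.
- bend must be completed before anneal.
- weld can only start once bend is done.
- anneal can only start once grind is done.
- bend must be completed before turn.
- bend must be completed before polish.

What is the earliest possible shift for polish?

Precedence pushes polish to at least shift 3.
polish at shift 4 is achievable: weld in shift 5, turn in shift 6, anneal in shift 3, grind in shift 2, polish in shift 4, press in shift 7, bend in shift 1.
Nothing earlier works — the capacity limit rule out every shift before shift 4.

shift 4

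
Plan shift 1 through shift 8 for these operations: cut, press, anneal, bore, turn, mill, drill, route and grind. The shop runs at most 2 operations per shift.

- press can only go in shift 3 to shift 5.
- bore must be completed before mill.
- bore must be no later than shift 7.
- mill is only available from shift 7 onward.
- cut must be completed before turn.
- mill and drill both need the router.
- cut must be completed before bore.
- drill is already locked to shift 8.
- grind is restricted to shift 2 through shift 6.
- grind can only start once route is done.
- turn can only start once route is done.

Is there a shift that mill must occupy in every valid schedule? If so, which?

shift 7

mill's window is shift 7–shift 8.
drill is fixed at shift 8, and mill can't share a shift with drill.
So mill must be shift 7.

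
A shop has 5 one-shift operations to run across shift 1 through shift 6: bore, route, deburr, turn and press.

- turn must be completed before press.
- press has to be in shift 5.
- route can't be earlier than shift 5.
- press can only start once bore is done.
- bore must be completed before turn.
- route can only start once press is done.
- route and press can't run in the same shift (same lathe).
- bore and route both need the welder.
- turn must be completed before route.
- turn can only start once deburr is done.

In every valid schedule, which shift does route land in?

route's window is shift 5–shift 6.
press is fixed at shift 5, and route can't share a shift with press.
So route must be shift 6.

shift 6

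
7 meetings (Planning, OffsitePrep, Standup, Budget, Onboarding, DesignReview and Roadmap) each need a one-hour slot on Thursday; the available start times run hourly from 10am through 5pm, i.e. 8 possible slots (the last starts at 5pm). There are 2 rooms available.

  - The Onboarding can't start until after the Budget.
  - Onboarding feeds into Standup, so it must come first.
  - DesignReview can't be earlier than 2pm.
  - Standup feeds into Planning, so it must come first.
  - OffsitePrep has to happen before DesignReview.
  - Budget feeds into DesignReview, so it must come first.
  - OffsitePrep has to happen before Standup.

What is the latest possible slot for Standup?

Precedence pushes Standup to at least 12pm; downstream work caps Standup at 4pm.
Standup at 4pm is achievable: Onboarding=11am; Planning=5pm; Budget=10am; Standup=4pm; Roadmap=11am; OffsitePrep=10am; DesignReview=2pm.

4pm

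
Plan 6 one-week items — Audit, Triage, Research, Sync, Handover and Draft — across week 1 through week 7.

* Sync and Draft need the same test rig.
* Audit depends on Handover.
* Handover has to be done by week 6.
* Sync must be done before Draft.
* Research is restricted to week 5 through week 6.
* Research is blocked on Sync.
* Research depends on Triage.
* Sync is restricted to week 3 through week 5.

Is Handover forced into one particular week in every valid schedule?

Handover can be week 1 (e.g. Draft -> week 4; Research -> week 5; Triage -> week 1; Handover -> week 1; Sync -> week 3; Audit -> week 2) or week 2 (e.g. Audit -> week 3, Draft -> week 4, Sync -> week 3, Handover -> week 2, Triage -> week 1, Research -> week 5).

No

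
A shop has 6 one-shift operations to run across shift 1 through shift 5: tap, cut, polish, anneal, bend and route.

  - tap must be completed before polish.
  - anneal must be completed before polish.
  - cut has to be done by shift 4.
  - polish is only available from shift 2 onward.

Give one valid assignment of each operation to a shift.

polish -> shift 2; route -> shift 1; anneal -> shift 1; tap -> shift 1; cut -> shift 1; bend -> shift 1

Checking: anneal(shift 1) before polish(shift 2); tap(shift 1) before polish(shift 2); polish=shift 2 in [shift 2,shift 5]; cut=shift 1 in [shift 1,shift 4].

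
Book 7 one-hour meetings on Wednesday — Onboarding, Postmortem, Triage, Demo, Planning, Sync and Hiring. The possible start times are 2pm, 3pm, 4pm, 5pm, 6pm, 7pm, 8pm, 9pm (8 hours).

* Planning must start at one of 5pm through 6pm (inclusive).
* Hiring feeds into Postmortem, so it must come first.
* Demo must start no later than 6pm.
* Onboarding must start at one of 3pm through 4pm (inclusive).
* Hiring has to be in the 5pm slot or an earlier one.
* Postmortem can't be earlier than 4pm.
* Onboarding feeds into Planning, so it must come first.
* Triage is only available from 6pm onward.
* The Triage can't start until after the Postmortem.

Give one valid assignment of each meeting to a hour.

Onboarding in 3pm; Planning in 5pm; Triage in 6pm; Hiring in 2pm; Sync in 2pm; Postmortem in 4pm; Demo in 2pm

Checking: Postmortem(4pm) before Triage(6pm); Hiring(2pm) before Postmortem(4pm); Onboarding(3pm) before Planning(5pm); Hiring=2pm in [2pm,5pm]; Onboarding=3pm in [3pm,4pm]; Demo=2pm in [2pm,6pm]; Postmortem=4pm in [4pm,9pm]; Triage=6pm in [6pm,9pm]; Planning=5pm in [5pm,6pm].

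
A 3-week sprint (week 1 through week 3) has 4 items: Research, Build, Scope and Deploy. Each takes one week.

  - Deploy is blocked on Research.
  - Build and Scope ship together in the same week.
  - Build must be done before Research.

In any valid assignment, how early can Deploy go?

week 3

Precedence pushes Deploy to at least week 3.
Deploy at week 3 is achievable: Build in week 1, Research in week 2, Scope in week 1, Deploy in week 3.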